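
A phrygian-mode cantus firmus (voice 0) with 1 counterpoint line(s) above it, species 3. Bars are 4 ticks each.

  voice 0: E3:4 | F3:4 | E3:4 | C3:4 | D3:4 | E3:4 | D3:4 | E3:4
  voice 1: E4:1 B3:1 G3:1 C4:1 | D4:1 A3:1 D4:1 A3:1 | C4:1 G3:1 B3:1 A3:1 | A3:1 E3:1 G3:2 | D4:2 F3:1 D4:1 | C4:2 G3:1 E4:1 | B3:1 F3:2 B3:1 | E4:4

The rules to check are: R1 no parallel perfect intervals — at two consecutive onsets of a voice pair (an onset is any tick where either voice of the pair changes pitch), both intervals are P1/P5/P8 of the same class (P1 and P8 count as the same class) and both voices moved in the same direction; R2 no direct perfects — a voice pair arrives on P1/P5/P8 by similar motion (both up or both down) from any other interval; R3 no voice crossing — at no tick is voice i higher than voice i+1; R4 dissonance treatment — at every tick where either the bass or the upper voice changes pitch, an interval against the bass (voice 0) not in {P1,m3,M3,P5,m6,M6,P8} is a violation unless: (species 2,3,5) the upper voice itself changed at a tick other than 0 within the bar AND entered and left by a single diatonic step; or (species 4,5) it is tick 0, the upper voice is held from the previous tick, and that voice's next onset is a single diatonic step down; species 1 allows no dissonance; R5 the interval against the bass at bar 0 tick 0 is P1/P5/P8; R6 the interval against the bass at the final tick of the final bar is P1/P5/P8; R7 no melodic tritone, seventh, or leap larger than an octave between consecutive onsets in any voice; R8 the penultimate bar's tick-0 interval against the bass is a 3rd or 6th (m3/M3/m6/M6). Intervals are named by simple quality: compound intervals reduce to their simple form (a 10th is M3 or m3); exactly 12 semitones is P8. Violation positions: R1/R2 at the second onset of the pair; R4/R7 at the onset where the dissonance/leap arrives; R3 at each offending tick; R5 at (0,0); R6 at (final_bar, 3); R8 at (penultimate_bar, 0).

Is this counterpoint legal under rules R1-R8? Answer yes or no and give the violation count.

No (5 violations)

bar 0: v0=E3 v1=E4 (P8)
bar 1: v0=F3 v1=D4 (M6)
bar 2: v0=E3 v1=C4 (m6)
bar 3: v0=C3 v1=A3 (M6)
bar 4: v0=D3 v1=D4 (P8)
bar 5: v0=E3 v1=C4 (m6)
bar 6: v0=D3 v1=B3 (M6)
bar 7: v0=E3 v1=E4 (P8)
  R4 @ bar2.3: E3/A3 P4 untreated
  R2 @ bar4.0: C3/G3 P5 -> D3/D4 P8 similar
  R7 @ bar6.1: B3->F3 leap 6st
  R7 @ bar6.3: F3->B3 leap 6st
  R2 @ bar7.0: D3/B3 M6 -> E3/E4 P8 similar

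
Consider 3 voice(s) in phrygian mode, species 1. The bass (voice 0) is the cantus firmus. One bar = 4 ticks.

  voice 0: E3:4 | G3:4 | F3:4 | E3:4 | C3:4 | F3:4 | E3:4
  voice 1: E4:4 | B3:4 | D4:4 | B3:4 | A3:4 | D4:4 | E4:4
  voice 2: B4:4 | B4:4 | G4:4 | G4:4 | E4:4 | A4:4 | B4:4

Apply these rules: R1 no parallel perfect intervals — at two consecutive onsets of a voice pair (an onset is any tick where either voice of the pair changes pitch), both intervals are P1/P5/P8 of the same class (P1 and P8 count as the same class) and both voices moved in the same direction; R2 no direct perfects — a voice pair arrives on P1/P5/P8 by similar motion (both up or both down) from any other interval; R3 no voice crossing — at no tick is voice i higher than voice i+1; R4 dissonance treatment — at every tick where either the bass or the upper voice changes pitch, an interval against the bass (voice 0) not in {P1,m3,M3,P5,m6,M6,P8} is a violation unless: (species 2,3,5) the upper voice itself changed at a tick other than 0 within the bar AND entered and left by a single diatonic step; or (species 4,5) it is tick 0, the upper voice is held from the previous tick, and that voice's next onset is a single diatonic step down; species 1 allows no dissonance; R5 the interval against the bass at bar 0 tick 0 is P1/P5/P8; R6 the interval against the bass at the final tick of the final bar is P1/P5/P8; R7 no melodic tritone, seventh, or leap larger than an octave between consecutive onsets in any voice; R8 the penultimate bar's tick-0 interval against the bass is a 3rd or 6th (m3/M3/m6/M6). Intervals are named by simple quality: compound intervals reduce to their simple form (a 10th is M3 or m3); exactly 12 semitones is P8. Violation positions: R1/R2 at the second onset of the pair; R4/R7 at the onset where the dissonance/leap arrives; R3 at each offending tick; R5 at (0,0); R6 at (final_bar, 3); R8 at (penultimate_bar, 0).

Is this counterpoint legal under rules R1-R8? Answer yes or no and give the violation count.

No (5 violations)

bar 0: v0=E3 v1=E4 v2=B4 (P5)
bar 1: v0=G3 v1=B3 v2=B4 (M3)
bar 2: v0=F3 v1=D4 v2=G4 (M2)
bar 3: v0=E3 v1=B3 v2=G4 (m3)
bar 4: v0=C3 v1=A3 v2=E4 (M3)
bar 5: v0=F3 v1=D4 v2=A4 (M3)
bar 6: v0=E3 v1=E4 v2=B4 (P5)
  R4 @ bar2.0: F3/G4 M2 untreated
  R2 @ bar3.0: F3/D4 M6 -> E3/B3 P5 similar
  R2 @ bar4.0: B3/G4 m6 -> A3/E4 P5 similar
  R1 @ bar5.0: A3/E4 P5 -> D4/A4 P5 similar
  R1 @ bar6.0: D4/A4 P5 -> E4/B4 P5 similar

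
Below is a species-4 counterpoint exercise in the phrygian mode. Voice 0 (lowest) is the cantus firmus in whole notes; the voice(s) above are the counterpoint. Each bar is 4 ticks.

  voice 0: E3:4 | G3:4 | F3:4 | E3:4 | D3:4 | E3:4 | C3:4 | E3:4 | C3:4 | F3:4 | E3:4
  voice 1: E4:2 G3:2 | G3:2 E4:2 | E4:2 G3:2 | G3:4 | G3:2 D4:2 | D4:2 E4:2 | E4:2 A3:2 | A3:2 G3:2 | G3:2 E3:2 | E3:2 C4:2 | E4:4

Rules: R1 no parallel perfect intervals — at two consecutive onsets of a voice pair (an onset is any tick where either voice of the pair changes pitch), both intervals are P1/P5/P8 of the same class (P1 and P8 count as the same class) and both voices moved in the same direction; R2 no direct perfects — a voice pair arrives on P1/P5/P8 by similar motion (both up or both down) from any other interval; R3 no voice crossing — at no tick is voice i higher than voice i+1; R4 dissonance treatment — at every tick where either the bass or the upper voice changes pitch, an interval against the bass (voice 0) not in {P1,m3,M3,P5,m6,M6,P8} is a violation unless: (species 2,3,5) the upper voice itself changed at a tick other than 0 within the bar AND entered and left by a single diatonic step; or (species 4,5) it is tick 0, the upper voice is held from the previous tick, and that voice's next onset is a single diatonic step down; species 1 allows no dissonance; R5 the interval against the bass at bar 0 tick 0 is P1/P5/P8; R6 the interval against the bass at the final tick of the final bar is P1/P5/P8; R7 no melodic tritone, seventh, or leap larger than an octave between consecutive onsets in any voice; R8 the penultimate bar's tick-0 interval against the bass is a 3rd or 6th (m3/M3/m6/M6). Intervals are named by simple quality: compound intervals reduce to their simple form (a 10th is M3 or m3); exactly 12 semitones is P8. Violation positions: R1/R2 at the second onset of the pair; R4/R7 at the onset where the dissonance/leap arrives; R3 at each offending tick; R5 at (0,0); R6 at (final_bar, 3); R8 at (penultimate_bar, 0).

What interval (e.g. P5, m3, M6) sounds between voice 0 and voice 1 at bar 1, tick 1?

P1

voice 0=G3 voice 1=G3 -> P1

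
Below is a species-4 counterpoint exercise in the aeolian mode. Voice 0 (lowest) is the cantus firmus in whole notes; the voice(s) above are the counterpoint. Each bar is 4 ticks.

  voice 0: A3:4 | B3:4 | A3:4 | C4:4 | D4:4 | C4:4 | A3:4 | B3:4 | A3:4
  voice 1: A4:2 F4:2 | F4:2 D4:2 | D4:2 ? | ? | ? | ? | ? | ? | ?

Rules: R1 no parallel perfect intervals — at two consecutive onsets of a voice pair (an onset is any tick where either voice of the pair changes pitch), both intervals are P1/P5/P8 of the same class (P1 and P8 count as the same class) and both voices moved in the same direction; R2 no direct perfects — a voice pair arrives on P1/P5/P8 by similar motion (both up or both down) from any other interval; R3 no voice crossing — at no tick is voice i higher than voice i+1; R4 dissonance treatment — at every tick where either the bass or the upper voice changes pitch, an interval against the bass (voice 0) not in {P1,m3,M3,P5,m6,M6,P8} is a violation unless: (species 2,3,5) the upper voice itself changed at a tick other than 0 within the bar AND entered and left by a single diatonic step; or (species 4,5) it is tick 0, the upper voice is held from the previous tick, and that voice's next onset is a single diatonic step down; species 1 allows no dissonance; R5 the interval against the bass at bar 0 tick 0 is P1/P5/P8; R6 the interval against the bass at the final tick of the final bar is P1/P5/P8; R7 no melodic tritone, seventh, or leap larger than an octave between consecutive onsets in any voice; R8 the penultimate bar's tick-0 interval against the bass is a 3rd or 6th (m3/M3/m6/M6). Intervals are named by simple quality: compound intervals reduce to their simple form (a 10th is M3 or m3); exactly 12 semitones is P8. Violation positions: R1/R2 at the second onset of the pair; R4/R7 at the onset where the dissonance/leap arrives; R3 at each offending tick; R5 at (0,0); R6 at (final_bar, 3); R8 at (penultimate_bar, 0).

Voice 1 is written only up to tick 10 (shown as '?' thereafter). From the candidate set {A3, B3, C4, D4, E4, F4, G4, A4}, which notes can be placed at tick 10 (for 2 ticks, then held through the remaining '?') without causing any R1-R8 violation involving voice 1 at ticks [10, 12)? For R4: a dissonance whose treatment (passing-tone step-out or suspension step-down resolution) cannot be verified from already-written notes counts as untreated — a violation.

A3: legal
B3: violates R4
C4: legal
D4: legal
E4: legal
F4: legal
G4: violates R4
A4: legal

{A3, A4, C4, D4, E4, F4}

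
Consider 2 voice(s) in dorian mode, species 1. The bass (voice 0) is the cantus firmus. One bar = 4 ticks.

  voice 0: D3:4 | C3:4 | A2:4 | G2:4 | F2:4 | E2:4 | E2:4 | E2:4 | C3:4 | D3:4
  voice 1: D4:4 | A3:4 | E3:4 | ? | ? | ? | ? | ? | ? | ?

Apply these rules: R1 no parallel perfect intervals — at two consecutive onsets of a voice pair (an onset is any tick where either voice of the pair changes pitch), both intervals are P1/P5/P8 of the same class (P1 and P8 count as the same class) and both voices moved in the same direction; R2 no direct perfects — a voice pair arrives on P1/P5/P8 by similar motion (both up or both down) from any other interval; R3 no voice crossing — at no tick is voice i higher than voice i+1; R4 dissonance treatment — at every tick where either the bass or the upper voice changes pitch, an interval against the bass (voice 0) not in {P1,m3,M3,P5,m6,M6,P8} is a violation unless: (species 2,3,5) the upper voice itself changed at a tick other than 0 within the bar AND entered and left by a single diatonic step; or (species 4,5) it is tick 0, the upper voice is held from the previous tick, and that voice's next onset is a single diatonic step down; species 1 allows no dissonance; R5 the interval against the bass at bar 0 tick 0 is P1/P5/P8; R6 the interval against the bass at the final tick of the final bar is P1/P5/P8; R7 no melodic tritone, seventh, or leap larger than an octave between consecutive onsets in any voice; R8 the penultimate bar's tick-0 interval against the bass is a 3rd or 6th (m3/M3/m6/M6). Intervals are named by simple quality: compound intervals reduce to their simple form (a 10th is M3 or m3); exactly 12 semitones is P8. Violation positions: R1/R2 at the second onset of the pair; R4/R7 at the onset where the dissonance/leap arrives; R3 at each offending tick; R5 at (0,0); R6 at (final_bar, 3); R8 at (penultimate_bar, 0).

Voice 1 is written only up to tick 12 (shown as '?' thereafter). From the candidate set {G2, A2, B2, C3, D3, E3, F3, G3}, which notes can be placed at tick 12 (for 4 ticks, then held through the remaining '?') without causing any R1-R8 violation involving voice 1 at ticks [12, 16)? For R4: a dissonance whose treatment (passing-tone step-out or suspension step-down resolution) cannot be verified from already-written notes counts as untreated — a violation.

{B2, E3, G3}

G2: violates R2
A2: violates R4
B2: legal
C3: violates R4
D3: violates R1
E3: legal
F3: violates R4
G3: legal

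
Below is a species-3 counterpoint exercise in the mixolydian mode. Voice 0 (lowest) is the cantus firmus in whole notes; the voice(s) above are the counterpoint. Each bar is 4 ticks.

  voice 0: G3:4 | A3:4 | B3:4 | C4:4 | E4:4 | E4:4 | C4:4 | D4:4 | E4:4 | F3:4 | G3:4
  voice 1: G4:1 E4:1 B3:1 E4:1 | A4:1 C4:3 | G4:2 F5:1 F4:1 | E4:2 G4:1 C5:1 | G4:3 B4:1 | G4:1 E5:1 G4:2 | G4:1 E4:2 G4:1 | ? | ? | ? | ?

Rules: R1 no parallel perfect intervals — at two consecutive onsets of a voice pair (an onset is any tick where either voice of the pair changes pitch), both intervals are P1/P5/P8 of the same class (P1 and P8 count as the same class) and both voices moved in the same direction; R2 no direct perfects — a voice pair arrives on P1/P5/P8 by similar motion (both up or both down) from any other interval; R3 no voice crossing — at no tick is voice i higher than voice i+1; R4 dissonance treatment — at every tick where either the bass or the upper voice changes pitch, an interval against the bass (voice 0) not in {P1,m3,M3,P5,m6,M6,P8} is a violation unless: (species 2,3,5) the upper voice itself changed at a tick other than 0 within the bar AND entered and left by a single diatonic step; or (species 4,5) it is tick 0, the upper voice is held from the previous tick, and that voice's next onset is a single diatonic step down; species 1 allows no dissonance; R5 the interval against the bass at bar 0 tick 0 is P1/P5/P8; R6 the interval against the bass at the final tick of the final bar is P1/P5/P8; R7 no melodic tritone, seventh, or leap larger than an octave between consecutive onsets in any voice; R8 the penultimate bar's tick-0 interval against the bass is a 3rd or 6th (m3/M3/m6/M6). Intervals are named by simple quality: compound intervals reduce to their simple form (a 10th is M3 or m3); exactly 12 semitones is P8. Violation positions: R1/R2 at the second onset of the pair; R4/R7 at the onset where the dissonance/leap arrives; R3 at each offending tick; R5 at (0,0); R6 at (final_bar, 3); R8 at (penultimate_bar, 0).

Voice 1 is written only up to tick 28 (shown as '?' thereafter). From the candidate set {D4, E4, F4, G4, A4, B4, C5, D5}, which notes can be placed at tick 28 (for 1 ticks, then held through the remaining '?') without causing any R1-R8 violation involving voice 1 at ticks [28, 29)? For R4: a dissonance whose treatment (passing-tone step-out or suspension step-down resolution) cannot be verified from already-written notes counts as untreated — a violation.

D4: legal
E4: violates R4
F4: legal
G4: violates R4
A4: violates R1
B4: legal
C5: violates R4
D5: violates R2

{B4, D4, F4}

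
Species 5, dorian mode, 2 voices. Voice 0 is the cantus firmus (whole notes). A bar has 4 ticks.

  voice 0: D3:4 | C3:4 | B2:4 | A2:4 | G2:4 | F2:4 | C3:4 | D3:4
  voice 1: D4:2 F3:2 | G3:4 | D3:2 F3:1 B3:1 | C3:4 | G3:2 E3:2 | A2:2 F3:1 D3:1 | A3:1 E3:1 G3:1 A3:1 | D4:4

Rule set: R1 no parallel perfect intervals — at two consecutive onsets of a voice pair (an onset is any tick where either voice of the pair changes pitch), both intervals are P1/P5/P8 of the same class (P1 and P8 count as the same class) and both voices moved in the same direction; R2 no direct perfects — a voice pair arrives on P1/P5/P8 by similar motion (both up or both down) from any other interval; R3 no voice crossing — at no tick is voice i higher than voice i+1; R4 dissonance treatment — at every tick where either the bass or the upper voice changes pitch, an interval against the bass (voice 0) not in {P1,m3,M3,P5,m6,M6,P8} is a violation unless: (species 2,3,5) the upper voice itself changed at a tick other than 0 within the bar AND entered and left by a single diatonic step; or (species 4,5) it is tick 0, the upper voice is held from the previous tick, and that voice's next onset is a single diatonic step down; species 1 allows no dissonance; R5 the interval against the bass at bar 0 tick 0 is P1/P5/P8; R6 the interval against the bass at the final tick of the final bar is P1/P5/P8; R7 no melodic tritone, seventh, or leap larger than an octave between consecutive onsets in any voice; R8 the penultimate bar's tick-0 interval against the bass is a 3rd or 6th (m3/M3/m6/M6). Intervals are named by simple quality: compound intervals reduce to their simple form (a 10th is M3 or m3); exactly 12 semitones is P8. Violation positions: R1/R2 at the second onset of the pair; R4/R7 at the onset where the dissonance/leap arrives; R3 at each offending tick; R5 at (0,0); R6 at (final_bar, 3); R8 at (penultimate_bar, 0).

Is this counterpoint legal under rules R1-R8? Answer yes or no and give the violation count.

bar 0: v0=D3 v1=D4 (P8)
bar 1: v0=C3 v1=G3 (P5)
bar 2: v0=B2 v1=D3 (m3)
bar 3: v0=A2 v1=C3 (m3)
bar 4: v0=G2 v1=G3 (P8)
bar 5: v0=F2 v1=A2 (M3)
bar 6: v0=C3 v1=A3 (M6)
bar 7: v0=D3 v1=D4 (P8)
  R4 @ bar2.2: B2/F3 TT untreated
  R7 @ bar2.3: F3->B3 leap 6st
  R7 @ bar3.0: B3->C3 leap 11st
  R2 @ bar7.0: C3/A3 M6 -> D3/D4 P8 similar

No (4 violations)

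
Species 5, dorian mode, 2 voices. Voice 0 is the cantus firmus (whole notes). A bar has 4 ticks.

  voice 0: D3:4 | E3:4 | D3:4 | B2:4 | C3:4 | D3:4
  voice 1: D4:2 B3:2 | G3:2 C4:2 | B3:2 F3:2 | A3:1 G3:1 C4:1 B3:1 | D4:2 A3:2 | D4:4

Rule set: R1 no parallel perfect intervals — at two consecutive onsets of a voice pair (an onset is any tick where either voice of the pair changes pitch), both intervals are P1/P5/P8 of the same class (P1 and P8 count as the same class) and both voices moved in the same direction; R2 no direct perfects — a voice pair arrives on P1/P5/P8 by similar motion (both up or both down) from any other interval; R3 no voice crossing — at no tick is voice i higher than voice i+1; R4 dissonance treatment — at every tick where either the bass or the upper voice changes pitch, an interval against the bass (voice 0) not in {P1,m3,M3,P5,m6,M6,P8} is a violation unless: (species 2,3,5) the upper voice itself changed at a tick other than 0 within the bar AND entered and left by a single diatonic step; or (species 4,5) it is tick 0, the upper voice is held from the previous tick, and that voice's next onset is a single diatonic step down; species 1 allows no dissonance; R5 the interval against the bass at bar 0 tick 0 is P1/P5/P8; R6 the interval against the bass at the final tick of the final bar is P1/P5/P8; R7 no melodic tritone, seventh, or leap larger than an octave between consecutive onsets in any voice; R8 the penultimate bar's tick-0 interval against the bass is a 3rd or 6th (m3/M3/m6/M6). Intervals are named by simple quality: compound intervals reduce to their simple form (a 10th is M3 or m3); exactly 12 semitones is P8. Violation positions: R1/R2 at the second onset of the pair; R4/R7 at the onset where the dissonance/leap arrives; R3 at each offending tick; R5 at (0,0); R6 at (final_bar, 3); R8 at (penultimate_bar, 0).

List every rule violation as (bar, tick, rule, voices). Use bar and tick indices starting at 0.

(2, 2, R7, (1,))
(3, 0, R4, (0, 1))
(3, 2, R4, (0, 1))
(4, 0, R4, (0, 1))
(4, 0, R8, (0, 1))
(5, 0, R2, (0, 1))

bar 0: v0=D3 v1=D4 downbeat P8
bar 1: v0=E3 v1=G3 downbeat m3
bar 2: v0=D3 v1=B3 downbeat M6
bar 3: v0=B2 v1=A3 downbeat m7
bar 4: v0=C3 v1=D4 downbeat M2
bar 5: v0=D3 v1=D4 downbeat P8
  -> R7 @ bar 2 tick 2 v(1,): B3->F3 leap 6st
  -> R4 @ bar 3 tick 0 v(0, 1): B2/A3 m7 untreated
  -> R4 @ bar 3 tick 2 v(0, 1): B2/C4 m2 untreated
  -> R4 @ bar 4 tick 0 v(0, 1): C3/D4 M2 untreated
  -> R8 @ bar 4 tick 0 v(0, 1): penult M2 not 3rd/6th
  -> R2 @ bar 5 tick 0 v(0, 1): C3/A3 M6 -> D3/D4 P8 similar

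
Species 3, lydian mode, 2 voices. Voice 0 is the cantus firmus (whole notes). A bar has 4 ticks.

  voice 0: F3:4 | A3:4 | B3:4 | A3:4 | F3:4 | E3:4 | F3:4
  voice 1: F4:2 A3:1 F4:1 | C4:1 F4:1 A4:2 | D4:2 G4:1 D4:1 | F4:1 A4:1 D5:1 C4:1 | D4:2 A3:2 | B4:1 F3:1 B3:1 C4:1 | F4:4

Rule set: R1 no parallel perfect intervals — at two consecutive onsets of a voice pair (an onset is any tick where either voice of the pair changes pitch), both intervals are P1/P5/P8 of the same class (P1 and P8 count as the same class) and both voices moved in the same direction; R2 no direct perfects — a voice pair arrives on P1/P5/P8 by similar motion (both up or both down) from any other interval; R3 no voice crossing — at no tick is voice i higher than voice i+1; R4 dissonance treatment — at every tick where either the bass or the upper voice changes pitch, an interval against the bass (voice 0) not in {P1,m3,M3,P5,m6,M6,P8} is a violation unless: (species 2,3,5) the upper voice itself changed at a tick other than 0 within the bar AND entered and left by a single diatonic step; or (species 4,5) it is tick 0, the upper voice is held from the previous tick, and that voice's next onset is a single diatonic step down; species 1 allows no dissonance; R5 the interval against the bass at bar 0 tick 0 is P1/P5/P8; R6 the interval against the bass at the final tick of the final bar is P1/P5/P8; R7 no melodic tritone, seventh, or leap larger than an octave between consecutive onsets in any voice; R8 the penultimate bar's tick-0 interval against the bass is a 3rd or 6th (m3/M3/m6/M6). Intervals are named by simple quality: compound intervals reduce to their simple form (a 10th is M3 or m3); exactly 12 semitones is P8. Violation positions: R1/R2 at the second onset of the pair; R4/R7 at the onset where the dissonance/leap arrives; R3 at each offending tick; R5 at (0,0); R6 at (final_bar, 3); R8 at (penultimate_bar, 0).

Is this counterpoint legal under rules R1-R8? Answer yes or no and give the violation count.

No (8 violations)

bar 0: v0=F3 v1=F4 (P8)
bar 1: v0=A3 v1=C4 (m3)
bar 2: v0=B3 v1=D4 (m3)
bar 3: v0=A3 v1=F4 (m6)
bar 4: v0=F3 v1=D4 (M6)
bar 5: v0=E3 v1=B4 (P5)
bar 6: v0=F3 v1=F4 (P8)
  R4 @ bar3.2: A3/D5 P4 untreated
  R7 @ bar3.3: D5->C4 leap 14st
  R7 @ bar5.0: A3->B4 leap 14st
  R8 @ bar5.0: penult P5 not 3rd/6th
  R4 @ bar5.1: E3/F3 m2 untreated
  R7 @ bar5.1: B4->F3 leap 18st
  R7 @ bar5.2: F3->B3 leap 6st
  R2 @ bar6.0: E3/C4 m6 -> F3/F4 P8 similar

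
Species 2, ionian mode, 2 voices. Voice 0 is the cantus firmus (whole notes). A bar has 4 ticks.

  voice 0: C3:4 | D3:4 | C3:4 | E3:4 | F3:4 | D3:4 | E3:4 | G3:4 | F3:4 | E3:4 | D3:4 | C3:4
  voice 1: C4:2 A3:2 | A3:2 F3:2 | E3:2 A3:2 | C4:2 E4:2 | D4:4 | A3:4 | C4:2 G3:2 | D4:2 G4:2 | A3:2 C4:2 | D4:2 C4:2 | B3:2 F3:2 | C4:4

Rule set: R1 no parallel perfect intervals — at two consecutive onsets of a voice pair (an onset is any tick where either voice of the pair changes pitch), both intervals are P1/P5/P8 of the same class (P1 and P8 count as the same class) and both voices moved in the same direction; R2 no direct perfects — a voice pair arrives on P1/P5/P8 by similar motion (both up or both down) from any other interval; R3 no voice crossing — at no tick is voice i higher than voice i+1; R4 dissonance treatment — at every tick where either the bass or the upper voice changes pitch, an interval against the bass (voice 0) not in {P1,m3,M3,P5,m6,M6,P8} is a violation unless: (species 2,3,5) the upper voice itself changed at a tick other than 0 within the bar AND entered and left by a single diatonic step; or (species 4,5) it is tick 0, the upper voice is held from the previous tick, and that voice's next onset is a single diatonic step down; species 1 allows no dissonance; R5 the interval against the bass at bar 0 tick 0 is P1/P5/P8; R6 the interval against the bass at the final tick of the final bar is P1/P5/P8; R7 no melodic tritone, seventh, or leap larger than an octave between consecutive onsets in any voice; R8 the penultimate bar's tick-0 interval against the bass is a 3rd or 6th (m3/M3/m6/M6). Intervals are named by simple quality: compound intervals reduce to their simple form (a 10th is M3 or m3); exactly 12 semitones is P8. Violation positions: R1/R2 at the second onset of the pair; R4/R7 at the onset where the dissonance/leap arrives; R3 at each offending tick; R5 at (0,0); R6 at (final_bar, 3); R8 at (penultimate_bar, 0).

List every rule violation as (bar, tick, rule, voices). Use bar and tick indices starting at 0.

bar 0: v0=C3 v1=C4 downbeat P8
bar 1: v0=D3 v1=A3 downbeat P5
bar 2: v0=C3 v1=E3 downbeat M3
bar 3: v0=E3 v1=C4 downbeat m6
bar 4: v0=F3 v1=D4 downbeat M6
bar 5: v0=D3 v1=A3 downbeat P5
bar 6: v0=E3 v1=C4 downbeat m6
bar 7: v0=G3 v1=D4 downbeat P5
bar 8: v0=F3 v1=A3 downbeat M3
bar 9: v0=E3 v1=D4 downbeat m7
bar 10: v0=D3 v1=B3 downbeat M6
bar 11: v0=C3 v1=C4 downbeat P8
  -> R2 @ bar 5 tick 0 v(0, 1): F3/D4 M6 -> D3/A3 P5 similar
  -> R2 @ bar 7 tick 0 v(0, 1): E3/G3 m3 -> G3/D4 P5 similar
  -> R7 @ bar 8 tick 0 v(1,): G4->A3 leap 10st
  -> R4 @ bar 9 tick 0 v(0, 1): E3/D4 m7 untreated
  -> R7 @ bar 10 tick 2 v(1,): B3->F3 leap 6st

(5, 0, R2, (0, 1))
(7, 0, R2, (0, 1))
(8, 0, R7, (1,))
(9, 0, R4, (0, 1))
(10, 2, R7, (1,))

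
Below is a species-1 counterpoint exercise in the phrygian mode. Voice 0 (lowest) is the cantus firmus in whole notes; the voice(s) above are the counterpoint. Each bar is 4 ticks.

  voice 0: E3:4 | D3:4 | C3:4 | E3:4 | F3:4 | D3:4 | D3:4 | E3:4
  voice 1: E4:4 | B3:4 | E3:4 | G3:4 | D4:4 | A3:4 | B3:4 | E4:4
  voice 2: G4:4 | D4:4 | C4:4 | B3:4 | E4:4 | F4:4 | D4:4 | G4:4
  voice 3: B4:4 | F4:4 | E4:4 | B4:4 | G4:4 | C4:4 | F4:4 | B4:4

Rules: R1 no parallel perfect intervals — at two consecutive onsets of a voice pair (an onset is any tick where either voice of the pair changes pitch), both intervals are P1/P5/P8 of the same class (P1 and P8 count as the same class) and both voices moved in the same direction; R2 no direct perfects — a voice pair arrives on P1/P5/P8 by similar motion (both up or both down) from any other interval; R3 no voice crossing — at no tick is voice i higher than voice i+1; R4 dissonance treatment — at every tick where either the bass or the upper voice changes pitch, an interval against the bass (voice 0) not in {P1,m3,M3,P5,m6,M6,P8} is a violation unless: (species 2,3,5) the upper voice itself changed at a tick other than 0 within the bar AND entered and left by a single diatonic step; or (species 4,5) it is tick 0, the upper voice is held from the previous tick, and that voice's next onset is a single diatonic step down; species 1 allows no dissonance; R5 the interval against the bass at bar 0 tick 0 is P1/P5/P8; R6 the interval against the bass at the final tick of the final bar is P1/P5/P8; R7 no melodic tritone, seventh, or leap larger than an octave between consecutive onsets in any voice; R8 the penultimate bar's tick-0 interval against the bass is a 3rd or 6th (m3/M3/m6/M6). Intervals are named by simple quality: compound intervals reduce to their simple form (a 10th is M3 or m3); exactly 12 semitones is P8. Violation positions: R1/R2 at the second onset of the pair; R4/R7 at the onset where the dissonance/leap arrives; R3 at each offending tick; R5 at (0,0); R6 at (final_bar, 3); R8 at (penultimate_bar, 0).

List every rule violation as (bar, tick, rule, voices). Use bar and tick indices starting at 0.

bar 0: v0=E3 v1=E4 v2=G4 v3=B4 downbeat P5
bar 1: v0=D3 v1=B3 v2=D4 v3=F4 downbeat m3
bar 2: v0=C3 v1=E3 v2=C4 v3=E4 downbeat M3
bar 3: v0=E3 v1=G3 v2=B3 v3=B4 downbeat P5
bar 4: v0=F3 v1=D4 v2=E4 v3=G4 downbeat M2
bar 5: v0=D3 v1=A3 v2=F4 v3=C4 downbeat m7
bar 6: v0=D3 v1=B3 v2=D4 v3=F4 downbeat m3
bar 7: v0=E3 v1=E4 v2=G4 v3=B4 downbeat P5
  -> R5 @ bar 0 tick 0 v(0, 2): opens on m3
  -> R2 @ bar 1 tick 0 v(0, 2): E3/G4 m3 -> D3/D4 P8 similar
  -> R7 @ bar 1 tick 0 v(3,): B4->F4 leap 6st
  -> R1 @ bar 2 tick 0 v(0, 2): D3/D4 P8 -> C3/C4 P8 similar
  -> R2 @ bar 2 tick 0 v(1, 3): B3/F4 TT -> E3/E4 P8 similar
  -> R2 @ bar 3 tick 0 v(0, 3): C3/E4 M3 -> E3/B4 P5 similar
  -> R4 @ bar 4 tick 0 v(0, 2): F3/E4 M7 untreated
  -> R4 @ bar 4 tick 0 v(0, 3): F3/G4 M2 untreated
  -> R2 @ bar 5 tick 0 v(0, 1): F3/D4 M6 -> D3/A3 P5 similar
  -> R3 @ bar 5 tick 0 v(2, 3): F4 above C4
  -> R4 @ bar 5 tick 0 v(0, 3): D3/C4 m7 untreated
  -> R3 @ bar 5 tick 1 v(2, 3): F4 above C4
  -> R3 @ bar 5 tick 2 v(2, 3): F4 above C4
  -> R3 @ bar 5 tick 3 v(2, 3): F4 above C4
  -> R8 @ bar 6 tick 0 v(0, 2): penult P8 not 3rd/6th
  -> R2 @ bar 7 tick 0 v(0, 1): D3/B3 M6 -> E3/E4 P8 similar
  -> R2 @ bar 7 tick 0 v(0, 3): D3/F4 m3 -> E3/B4 P5 similar
  -> R2 @ bar 7 tick 0 v(1, 3): B3/F4 TT -> E4/B4 P5 similar
  -> R7 @ bar 7 tick 0 v(3,): F4->B4 leap 6st
  -> R6 @ bar 7 tick 3 v(0, 2): closes on m3

(0, 0, R5, (0, 2))
(1, 0, R2, (0, 2))
(1, 0, R7, (3,))
(2, 0, R1, (0, 2))
(2, 0, R2, (1, 3))
(3, 0, R2, (0, 3))
(4, 0, R4, (0, 2))
(4, 0, R4, (0, 3))
(5, 0, R2, (0, 1))
(5, 0, R3, (2, 3))
(5, 0, R4, (0, 3))
(5, 1, R3, (2, 3))
(5, 2, R3, (2, 3))
(5, 3, R3, (2, 3))
(6, 0, R8, (0, 2))
(7, 0, R2, (0, 1))
(7, 0, R2, (0, 3))
(7, 0, R2, (1, 3))
(7, 0, R7, (3,))
(7, 3, R6, (0, 2))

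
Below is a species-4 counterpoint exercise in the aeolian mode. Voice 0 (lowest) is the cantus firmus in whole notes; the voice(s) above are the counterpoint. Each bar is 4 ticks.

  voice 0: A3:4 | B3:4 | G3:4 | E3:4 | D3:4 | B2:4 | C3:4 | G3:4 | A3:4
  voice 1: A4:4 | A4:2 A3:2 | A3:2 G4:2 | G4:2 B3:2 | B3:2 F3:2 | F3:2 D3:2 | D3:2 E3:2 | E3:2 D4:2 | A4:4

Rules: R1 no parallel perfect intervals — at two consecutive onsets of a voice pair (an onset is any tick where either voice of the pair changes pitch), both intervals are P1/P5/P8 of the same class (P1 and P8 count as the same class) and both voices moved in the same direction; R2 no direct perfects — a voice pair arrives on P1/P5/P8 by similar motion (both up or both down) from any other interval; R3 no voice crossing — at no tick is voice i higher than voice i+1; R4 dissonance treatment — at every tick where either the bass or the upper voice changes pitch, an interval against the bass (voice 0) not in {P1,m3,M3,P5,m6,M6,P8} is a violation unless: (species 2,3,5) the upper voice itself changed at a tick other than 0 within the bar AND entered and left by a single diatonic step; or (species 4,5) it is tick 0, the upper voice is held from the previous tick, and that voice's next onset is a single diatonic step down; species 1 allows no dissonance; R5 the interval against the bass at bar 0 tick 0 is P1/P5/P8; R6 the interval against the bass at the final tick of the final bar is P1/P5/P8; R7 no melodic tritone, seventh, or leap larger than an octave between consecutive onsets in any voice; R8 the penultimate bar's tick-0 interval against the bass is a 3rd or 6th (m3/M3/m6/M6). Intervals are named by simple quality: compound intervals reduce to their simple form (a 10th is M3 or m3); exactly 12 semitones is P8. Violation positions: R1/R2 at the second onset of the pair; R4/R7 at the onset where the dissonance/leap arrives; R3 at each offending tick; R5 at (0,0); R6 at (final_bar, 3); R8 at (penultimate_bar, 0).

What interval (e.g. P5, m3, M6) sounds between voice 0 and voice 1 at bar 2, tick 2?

voice 0=G3 voice 1=G4 -> P8

P8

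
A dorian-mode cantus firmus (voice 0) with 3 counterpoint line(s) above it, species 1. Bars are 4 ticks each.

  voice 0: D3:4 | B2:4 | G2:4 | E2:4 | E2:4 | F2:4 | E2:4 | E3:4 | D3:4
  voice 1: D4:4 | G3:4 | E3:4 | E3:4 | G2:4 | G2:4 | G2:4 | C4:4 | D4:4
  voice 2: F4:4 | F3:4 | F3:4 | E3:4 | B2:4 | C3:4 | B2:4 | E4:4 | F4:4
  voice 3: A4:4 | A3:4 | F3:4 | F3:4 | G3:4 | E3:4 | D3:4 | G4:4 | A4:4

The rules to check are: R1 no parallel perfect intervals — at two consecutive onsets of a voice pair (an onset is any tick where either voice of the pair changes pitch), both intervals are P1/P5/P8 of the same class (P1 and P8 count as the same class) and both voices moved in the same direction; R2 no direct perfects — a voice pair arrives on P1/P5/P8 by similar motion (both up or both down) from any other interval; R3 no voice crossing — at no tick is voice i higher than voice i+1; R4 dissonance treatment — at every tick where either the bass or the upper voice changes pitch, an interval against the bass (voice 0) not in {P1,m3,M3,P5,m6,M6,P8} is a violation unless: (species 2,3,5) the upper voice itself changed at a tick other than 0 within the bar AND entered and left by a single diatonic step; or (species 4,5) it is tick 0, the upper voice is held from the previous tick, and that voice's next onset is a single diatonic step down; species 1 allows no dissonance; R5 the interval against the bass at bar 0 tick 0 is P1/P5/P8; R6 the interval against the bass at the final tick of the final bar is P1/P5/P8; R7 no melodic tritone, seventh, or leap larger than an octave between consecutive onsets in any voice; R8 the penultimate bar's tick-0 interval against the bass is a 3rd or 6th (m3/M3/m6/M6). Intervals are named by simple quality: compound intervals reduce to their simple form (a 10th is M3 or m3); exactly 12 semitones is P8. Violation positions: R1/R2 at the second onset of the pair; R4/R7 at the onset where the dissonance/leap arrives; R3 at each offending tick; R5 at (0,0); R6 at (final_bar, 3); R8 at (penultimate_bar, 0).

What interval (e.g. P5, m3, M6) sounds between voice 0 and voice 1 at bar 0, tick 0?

P8

voice 0=D3 voice 1=D4 -> P8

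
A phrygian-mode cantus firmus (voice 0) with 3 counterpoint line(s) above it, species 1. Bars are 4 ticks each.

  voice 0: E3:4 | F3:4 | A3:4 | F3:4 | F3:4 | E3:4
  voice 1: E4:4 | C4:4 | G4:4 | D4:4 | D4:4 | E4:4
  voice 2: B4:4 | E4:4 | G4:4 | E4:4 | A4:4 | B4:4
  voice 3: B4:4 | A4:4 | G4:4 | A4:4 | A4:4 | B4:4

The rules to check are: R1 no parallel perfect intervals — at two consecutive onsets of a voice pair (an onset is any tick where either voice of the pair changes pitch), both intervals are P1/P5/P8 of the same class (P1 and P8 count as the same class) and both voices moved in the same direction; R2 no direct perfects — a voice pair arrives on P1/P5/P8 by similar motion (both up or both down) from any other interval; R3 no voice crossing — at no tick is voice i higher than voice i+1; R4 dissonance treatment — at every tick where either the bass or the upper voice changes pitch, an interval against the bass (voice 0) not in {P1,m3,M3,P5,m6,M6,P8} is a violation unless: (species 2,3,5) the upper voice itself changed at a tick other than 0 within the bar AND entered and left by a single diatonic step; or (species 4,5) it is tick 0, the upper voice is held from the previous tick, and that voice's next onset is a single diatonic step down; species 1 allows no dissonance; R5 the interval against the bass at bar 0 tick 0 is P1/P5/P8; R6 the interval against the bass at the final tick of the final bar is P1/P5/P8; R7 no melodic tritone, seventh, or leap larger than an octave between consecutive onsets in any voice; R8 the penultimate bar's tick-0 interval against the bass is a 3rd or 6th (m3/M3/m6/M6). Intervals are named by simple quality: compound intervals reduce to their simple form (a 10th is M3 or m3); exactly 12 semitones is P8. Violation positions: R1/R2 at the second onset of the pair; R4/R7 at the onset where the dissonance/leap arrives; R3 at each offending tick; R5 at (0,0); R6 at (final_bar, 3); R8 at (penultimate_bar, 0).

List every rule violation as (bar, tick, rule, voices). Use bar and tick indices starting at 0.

bar 0: v0=E3 v1=E4 v2=B4 v3=B4 downbeat P5
bar 1: v0=F3 v1=C4 v2=E4 v3=A4 downbeat M3
bar 2: v0=A3 v1=G4 v2=G4 v3=G4 downbeat m7
bar 3: v0=F3 v1=D4 v2=E4 v3=A4 downbeat M3
bar 4: v0=F3 v1=D4 v2=A4 v3=A4 downbeat M3
bar 5: v0=E3 v1=E4 v2=B4 v3=B4 downbeat P5
  -> R4 @ bar 1 tick 0 v(0, 2): F3/E4 M7 untreated
  -> R2 @ bar 2 tick 0 v(1, 2): C4/E4 M3 -> G4/G4 P1 similar
  -> R4 @ bar 2 tick 0 v(0, 1): A3/G4 m7 untreated
  -> R4 @ bar 2 tick 0 v(0, 2): A3/G4 m7 untreated
  -> R4 @ bar 2 tick 0 v(0, 3): A3/G4 m7 untreated
  -> R4 @ bar 3 tick 0 v(0, 2): F3/E4 M7 untreated
  -> R1 @ bar 5 tick 0 v(1, 2): D4/A4 P5 -> E4/B4 P5 similar
  -> R1 @ bar 5 tick 0 v(1, 3): D4/A4 P5 -> E4/B4 P5 similar
  -> R1 @ bar 5 tick 0 v(2, 3): A4/A4 P1 -> B4/B4 P1 similar

(1, 0, R4, (0, 2))
(2, 0, R2, (1, 2))
(2, 0, R4, (0, 1))
(2, 0, R4, (0, 2))
(2, 0, R4, (0, 3))
(3, 0, R4, (0, 2))
(5, 0, R1, (1, 2))
(5, 0, R1, (1, 3))
(5, 0, R1, (2, 3))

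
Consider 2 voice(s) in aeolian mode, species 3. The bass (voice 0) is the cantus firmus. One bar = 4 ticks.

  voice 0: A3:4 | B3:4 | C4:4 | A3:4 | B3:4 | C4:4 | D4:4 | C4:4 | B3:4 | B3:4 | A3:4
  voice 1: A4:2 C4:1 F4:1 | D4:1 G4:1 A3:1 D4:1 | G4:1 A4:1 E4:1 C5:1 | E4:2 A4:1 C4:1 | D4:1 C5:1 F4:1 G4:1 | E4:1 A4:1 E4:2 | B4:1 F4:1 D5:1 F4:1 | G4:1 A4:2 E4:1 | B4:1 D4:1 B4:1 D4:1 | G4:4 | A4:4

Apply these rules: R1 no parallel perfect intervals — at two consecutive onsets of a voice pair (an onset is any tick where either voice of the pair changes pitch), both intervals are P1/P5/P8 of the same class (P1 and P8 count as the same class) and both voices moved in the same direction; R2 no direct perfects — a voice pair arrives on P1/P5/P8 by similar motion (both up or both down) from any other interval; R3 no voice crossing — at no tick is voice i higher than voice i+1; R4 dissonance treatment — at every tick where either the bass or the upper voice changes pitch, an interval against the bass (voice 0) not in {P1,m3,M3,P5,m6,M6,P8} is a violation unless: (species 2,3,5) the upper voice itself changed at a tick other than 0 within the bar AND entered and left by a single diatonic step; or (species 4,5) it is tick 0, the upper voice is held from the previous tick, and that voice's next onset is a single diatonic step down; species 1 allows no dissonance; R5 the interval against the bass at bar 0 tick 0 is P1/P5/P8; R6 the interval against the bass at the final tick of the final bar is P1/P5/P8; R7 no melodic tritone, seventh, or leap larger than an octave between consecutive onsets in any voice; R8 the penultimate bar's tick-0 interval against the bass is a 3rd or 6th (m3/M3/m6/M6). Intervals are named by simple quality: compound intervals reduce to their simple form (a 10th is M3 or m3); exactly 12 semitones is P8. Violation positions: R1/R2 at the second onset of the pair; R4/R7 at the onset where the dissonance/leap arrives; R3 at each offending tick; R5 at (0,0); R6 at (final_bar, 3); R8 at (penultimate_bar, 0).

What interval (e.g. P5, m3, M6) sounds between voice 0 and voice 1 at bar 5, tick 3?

voice 0=C4 voice 1=E4 -> M3

M3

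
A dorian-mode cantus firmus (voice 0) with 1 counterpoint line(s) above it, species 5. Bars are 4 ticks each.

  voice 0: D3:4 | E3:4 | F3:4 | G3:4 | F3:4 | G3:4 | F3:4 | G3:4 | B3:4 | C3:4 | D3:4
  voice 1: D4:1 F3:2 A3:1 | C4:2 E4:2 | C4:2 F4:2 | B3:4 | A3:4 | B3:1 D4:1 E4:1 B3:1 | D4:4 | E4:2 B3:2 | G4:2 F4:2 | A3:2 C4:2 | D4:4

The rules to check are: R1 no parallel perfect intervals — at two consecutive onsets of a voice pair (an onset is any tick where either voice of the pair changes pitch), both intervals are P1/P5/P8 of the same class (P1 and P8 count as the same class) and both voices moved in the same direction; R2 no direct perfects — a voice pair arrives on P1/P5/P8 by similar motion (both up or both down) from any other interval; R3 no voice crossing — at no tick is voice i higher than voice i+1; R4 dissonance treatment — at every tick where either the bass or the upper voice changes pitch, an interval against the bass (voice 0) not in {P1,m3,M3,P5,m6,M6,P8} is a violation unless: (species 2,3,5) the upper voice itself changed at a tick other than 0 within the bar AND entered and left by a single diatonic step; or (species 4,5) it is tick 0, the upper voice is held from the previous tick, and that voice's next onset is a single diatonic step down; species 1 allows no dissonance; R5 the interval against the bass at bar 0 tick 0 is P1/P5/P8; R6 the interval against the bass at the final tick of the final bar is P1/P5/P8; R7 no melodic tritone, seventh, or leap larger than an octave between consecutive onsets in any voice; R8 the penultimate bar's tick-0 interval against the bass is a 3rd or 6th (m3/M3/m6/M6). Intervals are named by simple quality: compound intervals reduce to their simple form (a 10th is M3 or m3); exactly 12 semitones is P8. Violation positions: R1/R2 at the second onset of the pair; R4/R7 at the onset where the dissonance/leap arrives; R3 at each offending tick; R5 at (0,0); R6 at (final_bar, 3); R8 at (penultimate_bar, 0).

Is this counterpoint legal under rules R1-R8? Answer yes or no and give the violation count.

No (4 violations)

bar 0: v0=D3 v1=D4 (P8)
bar 1: v0=E3 v1=C4 (m6)
bar 2: v0=F3 v1=C4 (P5)
bar 3: v0=G3 v1=B3 (M3)
bar 4: v0=F3 v1=A3 (M3)
bar 5: v0=G3 v1=B3 (M3)
bar 6: v0=F3 v1=D4 (M6)
bar 7: v0=G3 v1=E4 (M6)
bar 8: v0=B3 v1=G4 (m6)
bar 9: v0=C3 v1=A3 (M6)
bar 10: v0=D3 v1=D4 (P8)
  R7 @ bar3.0: F4->B3 leap 6st
  R4 @ bar8.2: B3/F4 TT untreated
  R7 @ bar9.0: B3->C3 leap 11st
  R1 @ bar10.0: C3/C4 P8 -> D3/D4 P8 similar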